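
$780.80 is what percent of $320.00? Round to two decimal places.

244.00%

$780.80 ÷ $320.00 = 244.00%.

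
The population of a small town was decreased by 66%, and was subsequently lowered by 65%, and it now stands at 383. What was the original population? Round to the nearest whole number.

Undoing the 65% decrease: 383 ÷ 0.35 ≈ 1094.285714.
Undoing the 66% decrease: 1094.285714 ÷ 0.34 ≈ 3218.

3218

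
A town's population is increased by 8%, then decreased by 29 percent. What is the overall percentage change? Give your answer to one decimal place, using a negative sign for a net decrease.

-23.3%

The combined multiplier is 1.08 × 0.71 = 0.7668.
That corresponds to a decrease of 23.3%.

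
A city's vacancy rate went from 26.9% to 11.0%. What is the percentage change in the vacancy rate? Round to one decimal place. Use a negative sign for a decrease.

The change is 11.0 − 26.9 = -15.9 percentage points.
Relative to the original 26.9%, that is -15.9 ÷ 26.9 ≈ -59.1%.

-59.1%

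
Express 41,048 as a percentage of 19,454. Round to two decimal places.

211.00%

41,048 ÷ 19,454 ≈ 211.00%.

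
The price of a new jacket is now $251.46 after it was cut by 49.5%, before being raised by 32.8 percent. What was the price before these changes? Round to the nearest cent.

$374.96

The overall multiplier applied was 0.505 × 1.328 = 0.67064.
So the original price was $251.46 ÷ 0.67064 ≈ $374.96.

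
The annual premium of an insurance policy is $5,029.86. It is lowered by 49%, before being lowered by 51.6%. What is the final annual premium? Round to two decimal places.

Apply the 49% decrease: $5,029.86 × 0.51 = $2565.2286.
51.6% decrease: $2565.2286 × 0.484 = $1241.5706424 ≈ $1,241.57.

$1,241.57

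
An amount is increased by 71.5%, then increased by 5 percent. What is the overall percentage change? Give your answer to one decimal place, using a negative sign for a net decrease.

80.1%

The combined multiplier is 1.715 × 1.05 = 1.80075.
That corresponds to an increase of 80.1%.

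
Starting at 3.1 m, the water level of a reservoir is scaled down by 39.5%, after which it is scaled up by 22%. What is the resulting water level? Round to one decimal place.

2.3 m

After the 39.5% decrease: 3.1 × 0.605 = 1.8755.
Apply the 22% increase: 1.8755 × 1.22 = 2.28811 ≈ 2.3.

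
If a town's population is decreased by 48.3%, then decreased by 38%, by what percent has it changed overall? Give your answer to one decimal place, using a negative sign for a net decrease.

A 48.3% decrease multiplies by 0.517.
Then a 38% decrease: 0.517 × 0.62 = 0.32054.
Overall factor 0.32054, i.e. -67.9%.

-67.9%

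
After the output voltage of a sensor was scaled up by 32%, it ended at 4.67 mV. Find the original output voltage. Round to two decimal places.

3.54 mV

The overall multiplier applied was 1.32.
So the original output voltage was 4.67 ÷ 1.32 ≈ 3.54 mV.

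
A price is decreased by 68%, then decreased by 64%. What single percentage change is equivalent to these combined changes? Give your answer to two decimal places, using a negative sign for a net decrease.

-88.48%

A 68% decrease multiplies by 0.32.
Then a 64% decrease: 0.32 × 0.36 = 0.1152.
Overall factor 0.1152, i.e. -88.48%.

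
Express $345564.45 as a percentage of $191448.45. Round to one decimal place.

$345564.45 ÷ $191448.45 ≈ 180.5%.

180.5%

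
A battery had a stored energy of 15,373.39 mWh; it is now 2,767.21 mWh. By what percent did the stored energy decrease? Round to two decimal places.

Change: 2,767.21 − 15,373.39 = -12,606.18.
Relative to the original: -12,606.18 ÷ 15,373.39 ≈ -82.00%.
So the stored energy decreased by 82.00%.

82.00%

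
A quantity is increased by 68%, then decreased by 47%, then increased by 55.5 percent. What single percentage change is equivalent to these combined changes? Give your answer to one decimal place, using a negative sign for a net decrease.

A 68% increase multiplies by 1.68.
Then a 47% decrease: 1.68 × 0.53 = 0.8904.
Then a 55.5% increase: 0.8904 × 1.555 = 1.384572.
Overall factor 1.384572, i.e. 38.5%.

38.5%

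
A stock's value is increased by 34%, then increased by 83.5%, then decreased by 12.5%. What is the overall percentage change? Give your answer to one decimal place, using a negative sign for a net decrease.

115.2%

A 34% increase multiplies by 1.34.
Then an 83.5% increase: 1.34 × 1.835 = 2.4589.
Then a 12.5% decrease: 2.4589 × 0.875 = 2.1515375.
Overall factor 2.1515375, i.e. 115.2%.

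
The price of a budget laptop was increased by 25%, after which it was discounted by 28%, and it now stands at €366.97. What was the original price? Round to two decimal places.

The overall multiplier applied was 1.25 × 0.72 = 0.9.
So the original price was €366.97 ÷ 0.9 ≈ €407.74.

€407.74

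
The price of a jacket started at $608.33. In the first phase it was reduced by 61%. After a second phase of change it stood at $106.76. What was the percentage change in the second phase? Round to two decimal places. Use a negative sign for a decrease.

-55.00%

After the first phase: $608.33 × 0.39 = $237.2487.
Second-phase multiplier: $106.76 ÷ $237.2487 ≈ 0.449992.
That is a change of -55.00%.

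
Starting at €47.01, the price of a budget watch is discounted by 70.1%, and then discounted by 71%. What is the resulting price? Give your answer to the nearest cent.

€4.08

After the 70.1% decrease: €47.01 × 0.299 = €14.05599.
After the 71% decrease: €14.05599 × 0.29 = €4.0762371 ≈ €4.08.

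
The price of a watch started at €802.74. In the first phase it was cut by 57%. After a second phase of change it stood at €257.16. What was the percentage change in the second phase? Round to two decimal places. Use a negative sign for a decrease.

After the first phase: €802.74 × 0.43 = €345.1782.
Second-phase multiplier: €257.16 ÷ €345.1782 ≈ 0.745006.
That is a change of -25.50%.

-25.50%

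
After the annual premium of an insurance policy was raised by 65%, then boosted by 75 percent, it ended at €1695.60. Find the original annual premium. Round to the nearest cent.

€587.22

The overall multiplier applied was 1.65 × 1.75 = 2.8875.
So the original annual premium was €1695.60 ÷ 2.8875 ≈ €587.22.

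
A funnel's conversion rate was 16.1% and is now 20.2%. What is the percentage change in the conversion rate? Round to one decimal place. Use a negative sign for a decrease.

25.5%

The change is 20.2 − 16.1 = 4.1 percentage points.
Relative to the original 16.1%, that is 4.1 ÷ 16.1 ≈ 25.5%.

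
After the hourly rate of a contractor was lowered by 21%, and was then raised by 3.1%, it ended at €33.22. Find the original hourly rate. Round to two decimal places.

€40.79

The overall multiplier applied was 0.79 × 1.031 = 0.81449.
So the original hourly rate was €33.22 ÷ 0.81449 ≈ €40.79.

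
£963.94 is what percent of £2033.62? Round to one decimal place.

£963.94 ÷ £2033.62 ≈ 47.4%.

47.4%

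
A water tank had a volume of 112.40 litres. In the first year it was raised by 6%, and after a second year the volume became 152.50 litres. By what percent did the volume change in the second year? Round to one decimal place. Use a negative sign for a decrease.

28.0%

After the first year: 112.40 × 1.06 = 119.144.
Second-year multiplier: 152.50 ÷ 119.144 ≈ 1.27996.
That is a change of 28.0%.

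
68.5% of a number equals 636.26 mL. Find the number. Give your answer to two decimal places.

928.85 mL

636.26 mL ÷ 0.685 ≈ 928.85 mL.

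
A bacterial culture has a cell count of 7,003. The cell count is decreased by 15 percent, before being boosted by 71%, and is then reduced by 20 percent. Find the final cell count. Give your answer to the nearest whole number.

8,143

Each change multiplies by a factor: 0.85 × 1.71 × 0.8 = 1.1628.
7,003 × 1.1628 = 8143.0884 ≈ 8,143.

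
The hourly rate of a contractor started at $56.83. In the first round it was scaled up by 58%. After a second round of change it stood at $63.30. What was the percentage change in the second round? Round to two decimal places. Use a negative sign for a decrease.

-29.50%

After the first round: $56.83 × 1.58 = $89.7914.
Second-round multiplier: $63.30 ÷ $89.7914 ≈ 0.704967.
That is a change of -29.50%.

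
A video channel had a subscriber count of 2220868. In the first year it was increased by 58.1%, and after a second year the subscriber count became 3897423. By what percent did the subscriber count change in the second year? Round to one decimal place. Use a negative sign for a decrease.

11.0%

After the first year: 2220868 × 1.581 = 3511192.308.
Second-year multiplier: 3897423 ÷ 3511192.308 ≈ 1.11.
That is a change of 11.0%.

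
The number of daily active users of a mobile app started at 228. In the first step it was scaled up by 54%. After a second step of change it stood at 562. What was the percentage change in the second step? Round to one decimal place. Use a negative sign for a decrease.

60.1%

After the first step: 228 × 1.54 = 351.12.
Second-step multiplier: 562 ÷ 351.12 ≈ 1.60059.
That is a change of 60.1%.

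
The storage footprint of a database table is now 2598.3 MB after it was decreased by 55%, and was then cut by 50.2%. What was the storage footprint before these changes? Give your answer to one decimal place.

Undoing the 50.2% decrease: 2598.3 ÷ 0.498 ≈ 5217.46988.
Undoing the 55% decrease: 5217.46988 ÷ 0.45 ≈ 11594.4 MB.

11594.4 MB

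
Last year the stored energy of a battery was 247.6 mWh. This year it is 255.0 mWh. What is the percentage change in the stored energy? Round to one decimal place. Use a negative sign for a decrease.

3.0%

Change: 255.0 − 247.6 = 7.4.
Relative to the original: 7.4 ÷ 247.6 ≈ 3.0%.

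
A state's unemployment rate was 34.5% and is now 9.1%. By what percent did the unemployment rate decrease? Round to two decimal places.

73.62%

The change is 9.1 − 34.5 = -25.4 percentage points.
Relative to the original 34.5%, that is -25.4 ÷ 34.5 ≈ -73.62%.
So the unemployment rate fell by 73.62%.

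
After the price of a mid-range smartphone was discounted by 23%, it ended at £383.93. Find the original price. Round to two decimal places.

£498.61

The overall multiplier applied was 0.77.
So the original price was £383.93 ÷ 0.77 ≈ £498.61.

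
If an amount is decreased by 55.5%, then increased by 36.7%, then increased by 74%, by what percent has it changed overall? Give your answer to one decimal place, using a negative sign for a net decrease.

The combined multiplier is 0.445 × 1.367 × 1.74 = 1.0584681.
That corresponds to an increase of 5.8%.

5.8%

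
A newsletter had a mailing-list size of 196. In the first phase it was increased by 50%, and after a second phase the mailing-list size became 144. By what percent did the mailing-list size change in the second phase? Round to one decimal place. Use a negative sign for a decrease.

-51.0%

After the first phase: 196 × 1.5 = 294.
Second-phase multiplier: 144 ÷ 294 ≈ 0.4898.
That is a change of -51.0%.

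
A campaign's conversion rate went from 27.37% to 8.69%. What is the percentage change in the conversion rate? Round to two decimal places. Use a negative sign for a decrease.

-68.25%

The change is 8.69 − 27.37 = -18.68 percentage points.
Relative to the original 27.37%, that is -18.68 ÷ 27.37 ≈ -68.25%.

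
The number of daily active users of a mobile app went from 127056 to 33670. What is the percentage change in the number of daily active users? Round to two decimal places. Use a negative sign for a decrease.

-73.50%

Change: 33670 − 127056 = -93386.
Relative to the original: -93386 ÷ 127056 ≈ -73.50%.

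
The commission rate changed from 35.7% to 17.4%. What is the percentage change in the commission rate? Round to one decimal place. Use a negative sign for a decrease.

The change is 17.4 − 35.7 = -18.3 percentage points.
Relative to the original 35.7%, that is -18.3 ÷ 35.7 ≈ -51.3%.

-51.3%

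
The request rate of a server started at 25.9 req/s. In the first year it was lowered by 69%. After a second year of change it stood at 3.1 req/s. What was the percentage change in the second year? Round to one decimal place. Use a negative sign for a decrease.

After the first year: 25.9 × 0.31 = 8.029.
Second-year multiplier: 3.1 ÷ 8.029 ≈ 0.3861.
That is a change of -61.4%.

-61.4%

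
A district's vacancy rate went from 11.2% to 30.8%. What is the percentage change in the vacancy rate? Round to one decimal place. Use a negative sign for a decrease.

The change is 30.8 − 11.2 = 19.6 percentage points.
Relative to the original 11.2%, that is 19.6 ÷ 11.2 = 175.0%.

175.0%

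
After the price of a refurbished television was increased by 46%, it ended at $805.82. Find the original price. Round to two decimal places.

$551.93

The overall multiplier applied was 1.46.
So the original price was $805.82 ÷ 1.46 ≈ $551.93.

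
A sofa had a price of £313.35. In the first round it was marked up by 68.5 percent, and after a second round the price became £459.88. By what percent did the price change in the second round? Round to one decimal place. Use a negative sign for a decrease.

-12.9%

After the first round: £313.35 × 1.685 = £527.99475.
Second-round multiplier: £459.88 ÷ £527.99475 ≈ 0.87099.
That is a change of -12.9%.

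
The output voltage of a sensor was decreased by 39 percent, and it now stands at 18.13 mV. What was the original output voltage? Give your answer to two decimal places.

29.72 mV

The overall multiplier applied was 0.61.
So the original output voltage was 18.13 ÷ 0.61 ≈ 29.72 mV.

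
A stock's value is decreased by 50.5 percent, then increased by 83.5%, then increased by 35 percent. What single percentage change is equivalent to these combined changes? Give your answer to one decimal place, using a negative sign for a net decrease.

22.6%

The combined multiplier is 0.495 × 1.835 × 1.35 = 1.22623875.
That corresponds to an increase of 22.6%.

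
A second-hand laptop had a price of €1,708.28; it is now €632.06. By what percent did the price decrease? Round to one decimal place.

Change: €632.06 − €1,708.28 = -€1,076.22.
Relative to the original: -€1,076.22 ÷ €1,708.28 ≈ -63.0%.
So the price decreased by 63.0%.

63.0%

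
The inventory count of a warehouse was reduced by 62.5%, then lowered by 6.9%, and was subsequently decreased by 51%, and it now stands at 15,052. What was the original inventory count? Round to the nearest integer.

Undoing the 51% decrease: 15,052 ÷ 0.49 ≈ 30718.367347.
Undoing the 6.9% decrease: 30718.367347 ÷ 0.931 ≈ 32995.024003.
Undoing the 62.5% decrease: 32995.024003 ÷ 0.375 ≈ 87,987.

87,987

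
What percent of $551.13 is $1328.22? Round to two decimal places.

$1328.22 ÷ $551.13 ≈ 241.00%.

241.00%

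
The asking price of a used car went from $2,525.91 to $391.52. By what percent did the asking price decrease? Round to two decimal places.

84.50%

Change: $391.52 − $2,525.91 = -$2,134.39.
Relative to the original: -$2,134.39 ÷ $2,525.91 ≈ -84.50%.
So the asking price decreased by 84.50%.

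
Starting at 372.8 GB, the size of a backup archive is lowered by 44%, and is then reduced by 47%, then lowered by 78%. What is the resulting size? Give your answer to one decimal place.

24.3 GB

Each change multiplies by a factor: 0.56 × 0.53 × 0.22 = 0.065296.
372.8 × 0.065296 = 24.3423488 ≈ 24.3.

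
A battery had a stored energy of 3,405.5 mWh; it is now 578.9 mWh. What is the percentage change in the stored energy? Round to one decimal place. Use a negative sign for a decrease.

Change: 578.9 − 3,405.5 = -2,826.6.
Relative to the original: -2,826.6 ÷ 3,405.5 ≈ -83.0%.

-83.0%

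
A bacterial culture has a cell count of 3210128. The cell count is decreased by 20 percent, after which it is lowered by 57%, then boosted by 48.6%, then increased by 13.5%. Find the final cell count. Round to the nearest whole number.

1862496

After the 20% decrease: 3210128 × 0.8 = 2568102.4.
Apply the 57% decrease: 2568102.4 × 0.43 = 1104284.032.
48.6% increase: 1104284.032 × 1.486 = 1640966.071552.
13.5% increase: 1640966.071552 × 1.135 = 1862496.49121152 ≈ 1862496.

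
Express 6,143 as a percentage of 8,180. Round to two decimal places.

6,143 ÷ 8,180 ≈ 75.10%.

75.10%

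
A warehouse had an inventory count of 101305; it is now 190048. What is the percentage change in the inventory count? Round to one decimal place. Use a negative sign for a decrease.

Change: 190048 − 101305 = 88743.
Relative to the original: 88743 ÷ 101305 ≈ 87.6%.

87.6%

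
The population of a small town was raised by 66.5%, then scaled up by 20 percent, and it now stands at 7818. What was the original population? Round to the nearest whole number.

3913

The overall multiplier applied was 1.665 × 1.2 = 1.998.
So the original population was 7818 ÷ 1.998 ≈ 3913.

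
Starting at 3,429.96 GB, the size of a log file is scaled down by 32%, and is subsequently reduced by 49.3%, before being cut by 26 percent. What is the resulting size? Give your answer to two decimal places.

Each change multiplies by a factor: 0.68 × 0.507 × 0.74 = 0.2551224.
3,429.96 × 0.2551224 = 875.059627104 ≈ 875.06.

875.06 GB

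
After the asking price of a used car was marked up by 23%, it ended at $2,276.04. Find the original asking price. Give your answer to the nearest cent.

The overall multiplier applied was 1.23.
So the original asking price was $2,276.04 ÷ 1.23 ≈ $1,850.44.

$1,850.44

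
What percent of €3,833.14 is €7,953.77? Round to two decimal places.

€7,953.77 ÷ €3,833.14 ≈ 207.50%.

207.50%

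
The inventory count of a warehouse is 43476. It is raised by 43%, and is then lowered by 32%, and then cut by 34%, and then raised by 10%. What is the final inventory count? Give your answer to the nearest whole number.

30692

After the 43% increase: 43476 × 1.43 = 62170.68.
After the 32% decrease: 62170.68 × 0.68 = 42276.0624.
34% decrease: 42276.0624 × 0.66 = 27902.201184.
After the 10% increase: 27902.201184 × 1.1 = 30692.4213024 ≈ 30692.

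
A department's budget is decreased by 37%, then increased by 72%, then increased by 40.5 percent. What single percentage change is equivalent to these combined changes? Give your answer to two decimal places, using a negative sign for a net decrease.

52.25%

A 37% decrease multiplies by 0.63.
Then a 72% increase: 0.63 × 1.72 = 1.0836.
Then a 40.5% increase: 1.0836 × 1.405 = 1.522458.
Overall factor 1.522458, i.e. 52.25%.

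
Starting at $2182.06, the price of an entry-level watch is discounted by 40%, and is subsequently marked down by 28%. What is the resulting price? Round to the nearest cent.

Each change multiplies by a factor: 0.6 × 0.72 = 0.432.
$2182.06 × 0.432 = $942.64992 ≈ $942.65.

$942.65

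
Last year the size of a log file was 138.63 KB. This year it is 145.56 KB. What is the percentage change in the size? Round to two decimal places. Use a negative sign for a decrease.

5.00%

Change: 145.56 − 138.63 = 6.93.
Relative to the original: 6.93 ÷ 138.63 ≈ 5.00%.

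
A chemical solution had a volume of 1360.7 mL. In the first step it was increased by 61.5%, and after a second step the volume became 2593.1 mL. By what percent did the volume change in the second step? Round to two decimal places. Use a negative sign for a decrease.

After the first step: 1360.7 × 1.615 = 2197.5305.
Second-step multiplier: 2593.1 ÷ 2197.5305 ≈ 1.180006.
That is a change of 18.00%.

18.00%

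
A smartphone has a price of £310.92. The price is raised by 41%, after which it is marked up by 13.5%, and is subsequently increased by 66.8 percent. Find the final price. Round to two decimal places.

Each change multiplies by a factor: 1.41 × 1.135 × 1.668 = 2.6693838.
£310.92 × 2.6693838 = £829.964811096 ≈ £829.96.

£829.96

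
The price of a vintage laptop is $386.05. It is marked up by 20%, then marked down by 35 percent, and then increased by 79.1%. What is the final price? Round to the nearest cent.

Each change multiplies by a factor: 1.2 × 0.65 × 1.791 = 1.39698.
$386.05 × 1.39698 = $539.304129 ≈ $539.30.

$539.30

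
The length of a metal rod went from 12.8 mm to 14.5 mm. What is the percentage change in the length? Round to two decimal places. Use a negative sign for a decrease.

Change: 14.5 − 12.8 = 1.7.
Relative to the original: 1.7 ÷ 12.8 ≈ 13.28%.

13.28%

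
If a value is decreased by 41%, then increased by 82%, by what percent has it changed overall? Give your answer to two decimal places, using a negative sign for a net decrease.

7.38%

A 41% decrease multiplies by 0.59.
Then an 82% increase: 0.59 × 1.82 = 1.0738.
Overall factor 1.0738, i.e. 7.38%.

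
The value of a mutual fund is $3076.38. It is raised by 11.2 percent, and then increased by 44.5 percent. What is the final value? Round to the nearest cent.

Each change multiplies by a factor: 1.112 × 1.445 = 1.60684.
$3076.38 × 1.60684 = $4943.2504392 ≈ $4943.25.

$4943.25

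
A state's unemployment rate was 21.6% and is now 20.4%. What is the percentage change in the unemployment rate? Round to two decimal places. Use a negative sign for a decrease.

-5.56%

The change is 20.4 − 21.6 = -1.2 percentage points.
Relative to the original 21.6%, that is -1.2 ÷ 21.6 ≈ -5.56%.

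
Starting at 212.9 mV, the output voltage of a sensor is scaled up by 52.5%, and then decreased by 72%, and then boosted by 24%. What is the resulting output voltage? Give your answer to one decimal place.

52.5% increase: 212.9 × 1.525 = 324.6725.
After the 72% decrease: 324.6725 × 0.28 = 90.9083.
Apply the 24% increase: 90.9083 × 1.24 = 112.726292 ≈ 112.7.

112.7 mV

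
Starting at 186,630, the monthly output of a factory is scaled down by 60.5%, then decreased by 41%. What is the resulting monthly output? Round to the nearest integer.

60.5% decrease: 186,630 × 0.395 = 73718.85.
After the 41% decrease: 73718.85 × 0.59 = 43494.1215 ≈ 43,494.

43,494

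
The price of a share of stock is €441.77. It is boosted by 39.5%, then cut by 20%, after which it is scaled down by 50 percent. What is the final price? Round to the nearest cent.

€246.51

39.5% increase: €441.77 × 1.395 = €616.26915.
After the 20% decrease: €616.26915 × 0.8 = €493.01532.
50% decrease: €493.01532 × 0.5 = €246.50766 ≈ €246.51.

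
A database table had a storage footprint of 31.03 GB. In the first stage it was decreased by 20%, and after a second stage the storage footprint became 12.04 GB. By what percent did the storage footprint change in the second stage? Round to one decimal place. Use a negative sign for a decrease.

-51.5%

After the first stage: 31.03 × 0.8 = 24.824.
Second-stage multiplier: 12.04 ÷ 24.824 ≈ 0.48501.
That is a change of -51.5%.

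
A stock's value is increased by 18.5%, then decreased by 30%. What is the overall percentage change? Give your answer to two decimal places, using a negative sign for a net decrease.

-17.05%

The combined multiplier is 1.185 × 0.7 = 0.8295.
That corresponds to a decrease of 17.05%.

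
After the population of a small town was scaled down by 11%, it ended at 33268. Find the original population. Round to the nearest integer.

The overall multiplier applied was 0.89.
So the original population was 33268 ÷ 0.89 ≈ 37380.

37380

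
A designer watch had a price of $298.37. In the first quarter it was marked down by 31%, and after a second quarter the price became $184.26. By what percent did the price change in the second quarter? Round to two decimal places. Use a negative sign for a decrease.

-10.50%

After the first quarter: $298.37 × 0.69 = $205.8753.
Second-quarter multiplier: $184.26 ÷ $205.8753 ≈ 0.895008.
That is a change of -10.50%.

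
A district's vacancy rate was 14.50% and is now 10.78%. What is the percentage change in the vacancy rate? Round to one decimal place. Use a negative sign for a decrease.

-25.7%

The change is 10.78 − 14.50 = -3.72 percentage points.
Relative to the original 14.50%, that is -3.72 ÷ 14.50 ≈ -25.7%.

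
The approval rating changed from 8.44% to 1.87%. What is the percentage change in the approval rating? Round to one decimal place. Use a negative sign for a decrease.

-77.8%

The change is 1.87 − 8.44 = -6.57 percentage points.
Relative to the original 8.44%, that is -6.57 ÷ 8.44 ≈ -77.8%.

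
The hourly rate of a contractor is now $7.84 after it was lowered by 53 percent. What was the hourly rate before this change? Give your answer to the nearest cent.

The overall multiplier applied was 0.47.
So the original hourly rate was $7.84 ÷ 0.47 ≈ $16.68.

$16.68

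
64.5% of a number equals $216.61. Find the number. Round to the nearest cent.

$335.83

$216.61 ÷ 0.645 ≈ $335.83.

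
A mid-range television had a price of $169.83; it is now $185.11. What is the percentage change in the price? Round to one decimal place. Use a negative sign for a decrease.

9.0%

Change: $185.11 − $169.83 = $15.28.
Relative to the original: $15.28 ÷ $169.83 ≈ 9.0%.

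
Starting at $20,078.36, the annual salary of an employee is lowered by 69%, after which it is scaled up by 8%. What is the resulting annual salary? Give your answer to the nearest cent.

$6,722.23

69% decrease: $20,078.36 × 0.31 = $6224.2916.
8% increase: $6224.2916 × 1.08 = $6722.234928 ≈ $6,722.23.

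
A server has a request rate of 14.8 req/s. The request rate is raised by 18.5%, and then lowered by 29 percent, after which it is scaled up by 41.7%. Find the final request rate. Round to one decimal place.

17.6 req/s

Each change multiplies by a factor: 1.185 × 0.71 × 1.417 = 1.19219295.
14.8 × 1.19219295 = 17.64445566 ≈ 17.6.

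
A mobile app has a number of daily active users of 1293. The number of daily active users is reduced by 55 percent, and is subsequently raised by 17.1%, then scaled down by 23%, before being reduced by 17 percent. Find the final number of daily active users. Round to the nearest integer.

435

Each change multiplies by a factor: 0.45 × 1.171 × 0.77 × 0.83 = 0.336773745.
1293 × 0.336773745 = 435.448452285 ≈ 435.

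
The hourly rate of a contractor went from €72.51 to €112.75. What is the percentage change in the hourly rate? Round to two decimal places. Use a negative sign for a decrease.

Change: €112.75 − €72.51 = €40.24.
Relative to the original: €40.24 ÷ €72.51 ≈ 55.50%.

55.50%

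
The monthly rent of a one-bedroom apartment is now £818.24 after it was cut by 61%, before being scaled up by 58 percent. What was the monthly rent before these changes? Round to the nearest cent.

£1327.88

Undoing the 58% increase: £818.24 ÷ 1.58 ≈ £517.873418.
Undoing the 61% decrease: £517.873418 ÷ 0.39 ≈ £1327.88.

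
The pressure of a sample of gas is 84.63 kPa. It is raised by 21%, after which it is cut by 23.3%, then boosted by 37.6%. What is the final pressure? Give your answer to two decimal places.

Each change multiplies by a factor: 1.21 × 0.767 × 1.376 = 1.27702432.
84.63 × 1.27702432 = 108.0745682016 ≈ 108.07.

108.07 kPa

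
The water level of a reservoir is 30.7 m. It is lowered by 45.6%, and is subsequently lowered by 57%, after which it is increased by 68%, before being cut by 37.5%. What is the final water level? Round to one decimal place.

7.5 m

Each change multiplies by a factor: 0.544 × 0.43 × 1.68 × 0.625 = 0.245616.
30.7 × 0.245616 = 7.5404112 ≈ 7.5.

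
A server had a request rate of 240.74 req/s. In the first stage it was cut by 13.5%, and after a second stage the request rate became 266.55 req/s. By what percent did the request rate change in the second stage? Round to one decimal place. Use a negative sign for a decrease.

28.0%

After the first stage: 240.74 × 0.865 = 208.2401.
Second-stage multiplier: 266.55 ÷ 208.2401 ≈ 1.28001.
That is a change of 28.0%.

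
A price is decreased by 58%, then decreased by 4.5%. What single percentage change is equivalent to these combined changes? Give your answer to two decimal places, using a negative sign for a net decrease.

-59.89%

The combined multiplier is 0.42 × 0.955 = 0.4011.
That corresponds to a decrease of 59.89%.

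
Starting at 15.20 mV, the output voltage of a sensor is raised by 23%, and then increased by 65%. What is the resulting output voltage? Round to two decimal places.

30.85 mV

Each change multiplies by a factor: 1.23 × 1.65 = 2.0295.
15.20 × 2.0295 = 30.8484 ≈ 30.85.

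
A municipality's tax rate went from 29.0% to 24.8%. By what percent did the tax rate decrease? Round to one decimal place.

14.5%

The change is 24.8 − 29.0 = -4.2 percentage points.
Relative to the original 29.0%, that is -4.2 ÷ 29.0 ≈ -14.5%.
So the tax rate fell by 14.5%.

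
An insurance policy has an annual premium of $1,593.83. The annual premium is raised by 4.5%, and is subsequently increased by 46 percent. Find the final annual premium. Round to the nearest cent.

Apply the 4.5% increase: $1,593.83 × 1.045 = $1665.55235.
46% increase: $1665.55235 × 1.46 = $2431.706431 ≈ $2,431.71.

$2,431.71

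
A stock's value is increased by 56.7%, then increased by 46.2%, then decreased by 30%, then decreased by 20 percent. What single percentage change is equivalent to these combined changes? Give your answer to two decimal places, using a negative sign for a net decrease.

A 56.7% increase multiplies by 1.567.
Then a 46.2% increase: 1.567 × 1.462 = 2.290954.
Then a 30% decrease: 2.290954 × 0.7 = 1.6036678.
Then a 20% decrease: 1.6036678 × 0.8 = 1.28293424.
Overall factor 1.28293424, i.e. 28.29%.

28.29%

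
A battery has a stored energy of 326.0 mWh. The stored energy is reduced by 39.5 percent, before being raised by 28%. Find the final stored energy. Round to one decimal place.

252.5 mWh

Apply the 39.5% decrease: 326.0 × 0.605 = 197.23.
Apply the 28% increase: 197.23 × 1.28 = 252.4544 ≈ 252.5.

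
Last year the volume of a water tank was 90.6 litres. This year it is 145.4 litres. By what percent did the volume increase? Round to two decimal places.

60.49%

Change: 145.4 − 90.6 = 54.8.
Relative to the original: 54.8 ÷ 90.6 ≈ 60.49%.
So the volume increased by 60.49%.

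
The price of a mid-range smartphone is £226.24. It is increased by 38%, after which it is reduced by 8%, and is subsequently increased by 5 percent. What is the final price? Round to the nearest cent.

£301.60

38% increase: £226.24 × 1.38 = £312.2112.
Apply the 8% decrease: £312.2112 × 0.92 = £287.234304.
Apply the 5% increase: £287.234304 × 1.05 = £301.5960192 ≈ £301.60.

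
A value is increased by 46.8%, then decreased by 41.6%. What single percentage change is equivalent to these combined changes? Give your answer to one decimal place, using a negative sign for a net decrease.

-14.3%

The combined multiplier is 1.468 × 0.584 = 0.857312.
That corresponds to a decrease of 14.3%.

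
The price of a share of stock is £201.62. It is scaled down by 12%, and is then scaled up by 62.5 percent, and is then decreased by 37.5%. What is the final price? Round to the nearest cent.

£180.20

Each change multiplies by a factor: 0.88 × 1.625 × 0.625 = 0.89375.
£201.62 × 0.89375 = £180.197875 ≈ £180.20.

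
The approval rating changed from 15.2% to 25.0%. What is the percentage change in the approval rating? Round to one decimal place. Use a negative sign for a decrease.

64.5%

The change is 25.0 − 15.2 = 9.8 percentage points.
Relative to the original 15.2%, that is 9.8 ÷ 15.2 ≈ 64.5%.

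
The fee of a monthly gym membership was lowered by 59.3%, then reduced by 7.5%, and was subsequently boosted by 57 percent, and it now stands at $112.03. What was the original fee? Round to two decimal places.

The overall multiplier applied was 0.407 × 0.925 × 1.57 = 0.59106575.
So the original fee was $112.03 ÷ 0.59106575 ≈ $189.54.

$189.54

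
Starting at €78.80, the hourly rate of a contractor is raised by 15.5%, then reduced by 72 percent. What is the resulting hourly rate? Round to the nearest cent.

15.5% increase: €78.80 × 1.155 = €91.014.
After the 72% decrease: €91.014 × 0.28 = €25.48392 ≈ €25.48.

€25.48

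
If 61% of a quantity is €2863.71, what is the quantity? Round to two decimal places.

€2863.71 ÷ 0.61 ≈ €4694.61.

€4694.61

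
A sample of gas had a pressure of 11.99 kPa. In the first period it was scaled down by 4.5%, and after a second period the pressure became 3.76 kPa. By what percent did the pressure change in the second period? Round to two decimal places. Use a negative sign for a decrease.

-67.16%

After the first period: 11.99 × 0.955 = 11.45045.
Second-period multiplier: 3.76 ÷ 11.45045 ≈ 0.328371.
That is a change of -67.16%.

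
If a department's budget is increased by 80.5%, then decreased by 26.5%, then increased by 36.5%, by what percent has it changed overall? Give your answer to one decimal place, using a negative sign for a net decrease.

The combined multiplier is 1.805 × 0.735 × 1.365 = 1.810911375.
That corresponds to an increase of 81.1%.

81.1%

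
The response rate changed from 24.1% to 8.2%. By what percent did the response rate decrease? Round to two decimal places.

The change is 8.2 − 24.1 = -15.9 percentage points.
Relative to the original 24.1%, that is -15.9 ÷ 24.1 ≈ -65.98%.
So the response rate fell by 65.98%.

65.98%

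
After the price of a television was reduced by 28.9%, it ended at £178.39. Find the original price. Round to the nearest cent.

£250.90

The overall multiplier applied was 0.711.
So the original price was £178.39 ÷ 0.711 ≈ £250.90.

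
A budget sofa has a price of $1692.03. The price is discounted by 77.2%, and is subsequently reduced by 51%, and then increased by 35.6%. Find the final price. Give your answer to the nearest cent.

$256.33

Each change multiplies by a factor: 0.228 × 0.49 × 1.356 = 0.15149232.
$1692.03 × 0.15149232 = $256.3295502096 ≈ $256.33.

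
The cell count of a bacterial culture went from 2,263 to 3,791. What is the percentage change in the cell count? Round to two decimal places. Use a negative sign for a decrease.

Change: 3,791 − 2,263 = 1,528.
Relative to the original: 1,528 ÷ 2,263 ≈ 67.52%.

67.52%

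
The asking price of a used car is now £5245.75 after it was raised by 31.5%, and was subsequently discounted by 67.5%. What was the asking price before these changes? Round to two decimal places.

£12274.35

The overall multiplier applied was 1.315 × 0.325 = 0.427375.
So the original asking price was £5245.75 ÷ 0.427375 ≈ £12274.35.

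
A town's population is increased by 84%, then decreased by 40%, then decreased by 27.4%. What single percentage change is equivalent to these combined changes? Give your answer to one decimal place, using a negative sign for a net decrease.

An 84% increase multiplies by 1.84.
Then a 40% decrease: 1.84 × 0.6 = 1.104.
Then a 27.4% decrease: 1.104 × 0.726 = 0.801504.
Overall factor 0.801504, i.e. -19.8%.

-19.8%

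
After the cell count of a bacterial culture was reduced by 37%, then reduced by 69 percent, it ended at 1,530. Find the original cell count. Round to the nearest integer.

7,834

The overall multiplier applied was 0.63 × 0.31 = 0.1953.
So the original cell count was 1,530 ÷ 0.1953 ≈ 7,834.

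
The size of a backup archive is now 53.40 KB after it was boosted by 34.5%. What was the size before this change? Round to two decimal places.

39.70 KB

The overall multiplier applied was 1.345.
So the original size was 53.40 ÷ 1.345 ≈ 39.70 KB.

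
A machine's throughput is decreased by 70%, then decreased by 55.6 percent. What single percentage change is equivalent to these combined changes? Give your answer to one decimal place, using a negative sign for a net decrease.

-86.7%

The combined multiplier is 0.3 × 0.444 = 0.1332.
That corresponds to a decrease of 86.7%.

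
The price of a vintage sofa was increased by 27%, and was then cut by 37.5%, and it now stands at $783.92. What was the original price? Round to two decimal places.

$987.62

Undoing the 37.5% decrease: $783.92 ÷ 0.625 = $1254.272.
Undoing the 27% increase: $1254.272 ÷ 1.27 ≈ $987.62.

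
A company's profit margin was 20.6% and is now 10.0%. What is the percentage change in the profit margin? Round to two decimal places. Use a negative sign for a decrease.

-51.46%

The change is 10.0 − 20.6 = -10.6 percentage points.
Relative to the original 20.6%, that is -10.6 ÷ 20.6 ≈ -51.46%.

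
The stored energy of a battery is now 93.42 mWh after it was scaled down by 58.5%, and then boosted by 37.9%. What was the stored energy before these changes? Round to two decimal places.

163.24 mWh

Undoing the 37.9% increase: 93.42 ÷ 1.379 ≈ 67.744743.
Undoing the 58.5% decrease: 67.744743 ÷ 0.415 ≈ 163.24 mWh.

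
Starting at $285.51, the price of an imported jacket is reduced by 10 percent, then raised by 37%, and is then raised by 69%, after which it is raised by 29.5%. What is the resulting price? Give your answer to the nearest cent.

After the 10% decrease: $285.51 × 0.9 = $256.959.
Apply the 37% increase: $256.959 × 1.37 = $352.03383.
69% increase: $352.03383 × 1.69 = $594.9371727.
29.5% increase: $594.9371727 × 1.295 = $770.4436386465 ≈ $770.44.

$770.44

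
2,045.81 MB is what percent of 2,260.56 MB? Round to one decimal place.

2,045.81 MB ÷ 2,260.56 MB ≈ 90.5%.

90.5%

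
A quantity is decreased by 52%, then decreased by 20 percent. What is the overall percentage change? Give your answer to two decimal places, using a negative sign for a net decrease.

-61.60%

The combined multiplier is 0.48 × 0.8 = 0.384.
That corresponds to a decrease of 61.60%.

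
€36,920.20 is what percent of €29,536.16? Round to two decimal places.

€36,920.20 ÷ €29,536.16 = 125.00%.

125.00%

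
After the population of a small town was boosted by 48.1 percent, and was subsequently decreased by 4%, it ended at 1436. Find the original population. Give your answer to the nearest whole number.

1010

The overall multiplier applied was 1.481 × 0.96 = 1.42176.
So the original population was 1436 ÷ 1.42176 ≈ 1010.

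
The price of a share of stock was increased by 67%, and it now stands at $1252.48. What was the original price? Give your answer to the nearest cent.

$749.99

The overall multiplier applied was 1.67.
So the original price was $1252.48 ÷ 1.67 ≈ $749.99.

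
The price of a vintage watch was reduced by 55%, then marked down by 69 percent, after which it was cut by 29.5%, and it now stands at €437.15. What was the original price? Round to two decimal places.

Undoing the 29.5% decrease: €437.15 ÷ 0.705 ≈ €620.070922.
Undoing the 69% decrease: €620.070922 ÷ 0.31 ≈ €2000.228781.
Undoing the 55% decrease: €2000.228781 ÷ 0.45 ≈ €4,444.95.

€4,444.95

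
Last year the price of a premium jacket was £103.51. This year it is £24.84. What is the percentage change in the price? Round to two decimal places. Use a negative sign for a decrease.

Change: £24.84 − £103.51 = -£78.67.
Relative to the original: -£78.67 ÷ £103.51 ≈ -76.00%.

-76.00%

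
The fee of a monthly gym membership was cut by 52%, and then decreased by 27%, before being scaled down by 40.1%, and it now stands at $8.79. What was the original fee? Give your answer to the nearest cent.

$41.88

The overall multiplier applied was 0.48 × 0.73 × 0.599 = 0.2098896.
So the original fee was $8.79 ÷ 0.2098896 ≈ $41.88.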